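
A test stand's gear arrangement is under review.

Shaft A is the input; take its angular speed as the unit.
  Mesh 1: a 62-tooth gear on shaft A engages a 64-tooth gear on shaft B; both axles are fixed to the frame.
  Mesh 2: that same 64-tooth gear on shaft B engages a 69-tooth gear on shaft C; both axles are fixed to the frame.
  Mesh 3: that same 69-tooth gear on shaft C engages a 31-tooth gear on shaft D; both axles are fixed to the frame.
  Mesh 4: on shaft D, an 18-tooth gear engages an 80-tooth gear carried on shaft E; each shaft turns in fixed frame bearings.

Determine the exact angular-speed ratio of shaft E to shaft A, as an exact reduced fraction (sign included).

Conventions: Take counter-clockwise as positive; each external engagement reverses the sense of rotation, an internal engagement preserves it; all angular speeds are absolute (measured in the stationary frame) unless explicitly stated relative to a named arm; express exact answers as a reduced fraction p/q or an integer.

class = fixed-axis compound train [4 meshes; 4 ratios multiply, 4 sense flips]
mesh 1 [62T→64T]: running ratio 31/32, sense −
mesh 2 [64T→69T]: running ratio 62/69, sense +
mesh 3 [69T→31T]: running ratio 2, sense −
mesh 4 [18T→80T]: running ratio 9/20, sense +
ω_out/ω_in = 9/20

9/20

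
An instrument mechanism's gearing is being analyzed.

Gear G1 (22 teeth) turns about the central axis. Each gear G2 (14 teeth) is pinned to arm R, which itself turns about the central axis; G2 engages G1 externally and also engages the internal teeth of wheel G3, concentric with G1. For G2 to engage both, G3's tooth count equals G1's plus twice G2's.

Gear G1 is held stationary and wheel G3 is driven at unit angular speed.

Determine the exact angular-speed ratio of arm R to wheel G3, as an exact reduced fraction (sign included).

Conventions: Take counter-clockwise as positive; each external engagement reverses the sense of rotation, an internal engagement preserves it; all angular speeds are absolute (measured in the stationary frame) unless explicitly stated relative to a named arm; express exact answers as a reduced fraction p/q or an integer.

25/36

recognized (axles ride arm R): planetary set, 22/14/50 teeth
ring teeth: 22 + 2·14 = 50
22(ω_sun−ω_arm) = −50(ω_ring−ω_arm),  ω_sun = 0, ω_ring = 1
22(0−ω_arm) = −50(1−ω_arm)  ⇒  72·ω_arm = 50  ⇒  ω_arm = 25/36
ω_out/ω_in = 25/36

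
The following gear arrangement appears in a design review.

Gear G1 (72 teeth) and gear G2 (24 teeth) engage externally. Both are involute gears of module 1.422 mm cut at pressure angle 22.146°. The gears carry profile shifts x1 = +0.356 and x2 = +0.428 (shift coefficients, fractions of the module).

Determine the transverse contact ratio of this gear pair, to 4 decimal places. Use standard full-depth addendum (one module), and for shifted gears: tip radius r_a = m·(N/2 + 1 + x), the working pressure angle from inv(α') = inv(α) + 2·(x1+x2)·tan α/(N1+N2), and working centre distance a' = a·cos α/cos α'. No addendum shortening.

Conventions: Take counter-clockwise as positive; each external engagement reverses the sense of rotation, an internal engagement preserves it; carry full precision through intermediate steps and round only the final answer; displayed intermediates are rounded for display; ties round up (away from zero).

1.5041

single-mesh involute tooth geometry (72T engaging 24T at module 1.422)
base radii: r_b1 = 47.415376, r_b2 = 15.805125
tip radii: r_a1 = 53.120232, r_a2 = 19.094616
inv(α') = inv(22.146°) + 2·(+0.356+0.428)·tan α/(72+24) = 0.02712037  ⇒  α' = 24.22047°
a' = a·cos α / cos α' = 68.2560·cos 22.146°/cos 24.22047° = 69.322731
action lengths: √(r_a1²−r_b1²) = 23.948720, √(r_a2²−r_b2²) = 10.714587
base pitch p_b = π·m·cos α = 4.137772
CR = (23.948720 + 10.714587 − 69.322731·sin 24.22047°)/4.137772 = 1.504127
contact ratio ≈ 1.5041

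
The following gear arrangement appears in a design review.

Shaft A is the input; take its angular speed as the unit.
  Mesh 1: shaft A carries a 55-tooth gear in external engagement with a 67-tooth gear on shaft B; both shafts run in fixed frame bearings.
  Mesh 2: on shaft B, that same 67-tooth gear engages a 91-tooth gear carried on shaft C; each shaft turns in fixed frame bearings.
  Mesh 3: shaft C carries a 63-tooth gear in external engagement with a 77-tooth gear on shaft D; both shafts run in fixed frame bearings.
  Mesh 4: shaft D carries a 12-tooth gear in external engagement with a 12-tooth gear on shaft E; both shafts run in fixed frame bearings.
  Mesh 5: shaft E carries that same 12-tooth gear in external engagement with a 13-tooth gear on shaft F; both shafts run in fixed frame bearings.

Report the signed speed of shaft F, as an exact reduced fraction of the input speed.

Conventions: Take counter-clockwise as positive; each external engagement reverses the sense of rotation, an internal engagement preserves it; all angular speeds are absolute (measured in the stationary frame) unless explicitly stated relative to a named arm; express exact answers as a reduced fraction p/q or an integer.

-540/1183

5-mesh fixed-axis compound train (all bearings frame-fixed)
mesh 1 [55T→67T]: |ω|/ω_in = 1×55/67 = 55/67, sense flips to −
mesh 2 [67T→91T]: |ω|/ω_in = (55/67)×67/91 = 55/91, sense flips to +
mesh 3 [63T→77T]: |ω|/ω_in = (55/91)×63/77 = 45/91, sense flips to −
mesh 4 [12T→12T]: |ω|/ω_in = (45/91)×12/12 = 45/91, sense flips to +
mesh 5 [12T→13T]: |ω|/ω_in = (45/91)×12/13 = 540/1183, sense flips to −
signed output speed (× input speed) = -540/1183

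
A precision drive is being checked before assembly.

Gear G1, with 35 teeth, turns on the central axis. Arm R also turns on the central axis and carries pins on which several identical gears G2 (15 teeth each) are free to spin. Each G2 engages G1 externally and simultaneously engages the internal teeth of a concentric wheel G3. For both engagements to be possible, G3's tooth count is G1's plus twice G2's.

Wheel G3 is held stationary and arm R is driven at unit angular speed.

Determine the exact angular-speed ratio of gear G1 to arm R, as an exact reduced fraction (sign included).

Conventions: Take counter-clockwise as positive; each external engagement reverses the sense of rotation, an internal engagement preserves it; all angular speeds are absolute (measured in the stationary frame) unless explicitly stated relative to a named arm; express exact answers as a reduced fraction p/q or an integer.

20/7

recognized (axles ride arm R): planetary set, 35/15/65 teeth
ring teeth: 35 + 2·15 = 65
35(ω_sun−ω_arm) = −65(ω_ring−ω_arm),  ω_ring = 0, ω_arm = 1
ω_sun = 1 − (65/35)(0−1) = 20/7
ω_out/ω_in = 20/7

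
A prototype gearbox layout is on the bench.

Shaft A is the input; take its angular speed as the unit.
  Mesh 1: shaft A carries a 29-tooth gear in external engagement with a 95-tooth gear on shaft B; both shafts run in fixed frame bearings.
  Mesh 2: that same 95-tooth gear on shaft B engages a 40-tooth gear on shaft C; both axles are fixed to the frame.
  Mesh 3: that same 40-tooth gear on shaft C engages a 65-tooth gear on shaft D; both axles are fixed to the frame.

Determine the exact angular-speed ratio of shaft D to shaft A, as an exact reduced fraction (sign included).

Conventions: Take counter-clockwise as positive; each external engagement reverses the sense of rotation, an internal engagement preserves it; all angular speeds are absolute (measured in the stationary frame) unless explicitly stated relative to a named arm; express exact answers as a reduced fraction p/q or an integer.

-29/65

class = fixed-axis compound train [3 meshes; 3 ratios multiply, 3 sense flips]
mesh 1 [29T→95T]: running ratio 29/95, sense −
mesh 2 [95T→40T]: running ratio 29/40, sense +
mesh 3 [40T→65T]: running ratio 29/65, sense −
ω_out/ω_in = -29/65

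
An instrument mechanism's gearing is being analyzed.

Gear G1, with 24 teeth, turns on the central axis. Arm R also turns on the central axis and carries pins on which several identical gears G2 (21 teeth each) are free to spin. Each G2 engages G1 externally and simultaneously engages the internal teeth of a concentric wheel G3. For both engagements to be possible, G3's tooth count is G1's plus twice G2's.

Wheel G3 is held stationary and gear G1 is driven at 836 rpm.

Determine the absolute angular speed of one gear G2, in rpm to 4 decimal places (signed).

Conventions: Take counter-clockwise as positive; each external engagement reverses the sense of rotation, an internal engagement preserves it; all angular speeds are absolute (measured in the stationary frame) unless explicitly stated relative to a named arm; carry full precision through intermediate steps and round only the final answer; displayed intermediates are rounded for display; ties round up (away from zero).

-477.7143 rpm

recognized (axles ride arm R): planetary set, 24/21/66 teeth
normalise by the input: solve with ω_sun = 1, then scale by 836 rpm
ring teeth: 24 + 2·21 = 66
24(ω_sun−ω_arm) = −66(ω_ring−ω_arm),  ω_ring = 0, ω_sun = 1
24(1−ω_arm) = −66(0−ω_arm)  ⇒  90·ω_arm = 24  ⇒  ω_arm = 4/15
sun–planet mesh: 24·(1−4/15) = −21·(ω_p−ω_arm)  ⇒  ω_p−ω_arm = -88/105
ω_p = 4/15 − 88/105 = -4/7
scale: ω_p = -4/7 × 836 rpm = -477.7143 rpm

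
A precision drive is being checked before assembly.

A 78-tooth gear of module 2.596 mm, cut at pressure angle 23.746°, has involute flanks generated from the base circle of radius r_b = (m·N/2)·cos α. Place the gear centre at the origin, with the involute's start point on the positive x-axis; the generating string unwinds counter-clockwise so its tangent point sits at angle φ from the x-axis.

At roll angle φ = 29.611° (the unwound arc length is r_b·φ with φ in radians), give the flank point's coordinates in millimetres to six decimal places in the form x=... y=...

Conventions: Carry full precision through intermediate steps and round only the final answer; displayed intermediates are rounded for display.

class = single-mesh tooth geometry [base-circle involute, m = 2.596, 78T]
pitch radius r_p = m·N/2 = 2.596·78/2 = 101.244000
base radius r_b = r_p·cos α = 101.244000·cos 23.746° = 92.672642
roll angle φ = 29.611° = 0.51680944 rad
x = r_b·(cos φ + φ·sin φ) = 104.234497
y = r_b·(sin φ − φ·cos φ) = 4.151235

x=104.234497 y=4.151235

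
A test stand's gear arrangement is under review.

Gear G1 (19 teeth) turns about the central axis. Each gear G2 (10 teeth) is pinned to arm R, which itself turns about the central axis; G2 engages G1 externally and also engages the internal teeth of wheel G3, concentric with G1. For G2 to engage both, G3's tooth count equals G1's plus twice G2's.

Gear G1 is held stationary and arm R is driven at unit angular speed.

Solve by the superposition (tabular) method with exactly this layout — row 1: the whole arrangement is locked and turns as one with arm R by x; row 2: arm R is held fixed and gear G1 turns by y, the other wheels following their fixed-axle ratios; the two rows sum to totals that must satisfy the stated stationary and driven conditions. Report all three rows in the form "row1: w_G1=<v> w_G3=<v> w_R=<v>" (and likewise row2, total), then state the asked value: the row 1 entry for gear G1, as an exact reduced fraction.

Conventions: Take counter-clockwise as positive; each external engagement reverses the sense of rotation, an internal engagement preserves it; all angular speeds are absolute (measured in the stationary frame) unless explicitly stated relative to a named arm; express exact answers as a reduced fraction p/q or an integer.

row1: w_G1=1 w_G3=1 w_R=1
row2: w_G1=-1 w_G3=19/39 w_R=0
total: w_G1=0 w_G3=58/39 w_R=1
asked value: 1

planetary set (19T centre, 10T on arm, 39T internal) — Willis relation
superposition row 1 [locked train]: every member turns x
row 2: sun turns y, ring = −(19/39)·y, arm 0
boundary: total ω_sun = x + y = 0 and total ω_arm = x = 1  ⇒  y = -1, x = 1
row 2 ring = −(19/39)·(-1) = 19/39
totals (row 1 + row 2): sun 1 + (-1) = 0, ring 1 + 19/39 = 58/39, arm 1 + 0 = 1
asked cell (row1, sun) = 1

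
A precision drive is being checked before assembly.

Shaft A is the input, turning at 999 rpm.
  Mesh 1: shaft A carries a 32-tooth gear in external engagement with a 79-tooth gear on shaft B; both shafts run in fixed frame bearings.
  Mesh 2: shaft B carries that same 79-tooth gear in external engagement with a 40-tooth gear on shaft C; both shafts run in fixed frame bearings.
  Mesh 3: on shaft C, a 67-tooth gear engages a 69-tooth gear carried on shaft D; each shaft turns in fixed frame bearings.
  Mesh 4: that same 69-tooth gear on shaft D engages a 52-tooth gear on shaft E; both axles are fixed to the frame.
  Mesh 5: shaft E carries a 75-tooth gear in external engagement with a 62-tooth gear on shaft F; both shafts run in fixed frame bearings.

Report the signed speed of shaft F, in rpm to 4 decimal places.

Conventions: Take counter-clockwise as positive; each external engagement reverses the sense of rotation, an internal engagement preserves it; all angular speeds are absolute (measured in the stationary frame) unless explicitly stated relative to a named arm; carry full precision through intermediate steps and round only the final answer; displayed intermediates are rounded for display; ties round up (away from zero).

-1245.6514 rpm

topology: fixed-axis compound train — 5 meshes, A→F
mesh 1 [32T→79T]: ω = 999.0000×32/79 = 404.6582 rpm, sense flips to −
mesh 2 [79T→40T]: ω = 404.6582×79/40 = 799.2000 rpm, sense flips to +
mesh 3 [67T→69T]: ω = 799.2000×67/69 = 776.0348 rpm, sense flips to −
mesh 4 [69T→52T]: ω = 776.0348×69/52 = 1029.7385 rpm, sense flips to +
mesh 5 [75T→62T]: ω = 1029.7385×75/62 = 1245.6514 rpm, sense flips to −
signed output speed = -1245.6514 rpm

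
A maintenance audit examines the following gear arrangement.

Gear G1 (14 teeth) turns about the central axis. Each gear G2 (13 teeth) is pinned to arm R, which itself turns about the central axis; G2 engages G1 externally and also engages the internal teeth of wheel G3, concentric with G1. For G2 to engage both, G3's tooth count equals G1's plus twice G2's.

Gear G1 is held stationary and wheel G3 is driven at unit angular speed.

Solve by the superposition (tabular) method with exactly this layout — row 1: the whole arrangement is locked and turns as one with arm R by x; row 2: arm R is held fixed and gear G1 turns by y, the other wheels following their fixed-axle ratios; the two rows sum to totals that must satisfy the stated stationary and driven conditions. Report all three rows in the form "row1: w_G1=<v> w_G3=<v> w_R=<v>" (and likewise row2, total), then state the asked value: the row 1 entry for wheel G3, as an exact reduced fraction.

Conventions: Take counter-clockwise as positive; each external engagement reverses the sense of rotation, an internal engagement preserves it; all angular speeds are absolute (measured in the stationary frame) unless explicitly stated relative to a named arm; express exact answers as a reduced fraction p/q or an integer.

row1: w_G1=20/27 w_G3=20/27 w_R=20/27
row2: w_G1=-20/27 w_G3=7/27 w_R=0
total: w_G1=0 w_G3=1 w_R=20/27
asked value: 20/27

class = planetary set [G3 = 14+2·13 = 40; Willis about the carrier]
row 1 (train locked, turned with arm): all members turn x
row 2 (arm held, sun turns y): ω_ring = −(14/40)·y, ω_arm = 0
boundary: total ω_sun = x + y = 0 and total ω_ring = x − (14/40)·y = 1  ⇒  y = -20/27, x = 20/27
row 2 ring = −(14/40)·(-20/27) = 7/27
totals (row 1 + row 2): sun 20/27 + (-20/27) = 0, ring 20/27 + 7/27 = 1, arm 20/27 + 0 = 20/27
asked cell (row1, ring) = 20/27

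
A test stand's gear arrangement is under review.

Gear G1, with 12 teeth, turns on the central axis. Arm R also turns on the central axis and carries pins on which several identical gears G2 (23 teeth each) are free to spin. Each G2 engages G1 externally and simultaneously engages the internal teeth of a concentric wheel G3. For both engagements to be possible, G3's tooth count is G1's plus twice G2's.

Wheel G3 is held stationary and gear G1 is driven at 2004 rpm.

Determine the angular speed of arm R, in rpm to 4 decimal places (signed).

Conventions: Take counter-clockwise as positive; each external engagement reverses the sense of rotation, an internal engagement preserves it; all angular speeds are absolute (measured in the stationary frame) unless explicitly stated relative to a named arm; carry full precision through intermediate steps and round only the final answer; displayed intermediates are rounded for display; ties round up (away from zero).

planetary set (12T centre, 23T on arm, 58T internal) — Willis relation
normalise by the input: solve with ω_sun = 1, then scale by 2004 rpm
ring teeth: 12 + 2·23 = 58
12(ω_sun−ω_arm) = −58(ω_ring−ω_arm),  ω_ring = 0, ω_sun = 1
12(1−ω_arm) = −58(0−ω_arm)  ⇒  70·ω_arm = 12  ⇒  ω_arm = 6/35
scale: ω_arm = 6/35 × 2004 rpm = +343.5429 rpm

+343.5429 rpm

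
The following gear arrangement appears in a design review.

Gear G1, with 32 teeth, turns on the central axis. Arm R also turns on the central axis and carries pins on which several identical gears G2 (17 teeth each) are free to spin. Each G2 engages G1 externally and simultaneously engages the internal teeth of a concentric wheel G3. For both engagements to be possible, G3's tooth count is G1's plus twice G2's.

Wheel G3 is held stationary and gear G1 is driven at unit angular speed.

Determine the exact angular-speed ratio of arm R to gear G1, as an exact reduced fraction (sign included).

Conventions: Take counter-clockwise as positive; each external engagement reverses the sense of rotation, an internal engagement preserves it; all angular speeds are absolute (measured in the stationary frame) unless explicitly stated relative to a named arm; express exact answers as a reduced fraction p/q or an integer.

16/49

topology: planetary set — G1 32T / G2 17T / G3 66T, arm = carrier (Willis)
ring teeth: 32 + 2·17 = 66
32(ω_sun−ω_arm) = −66(ω_ring−ω_arm),  ω_ring = 0, ω_sun = 1
32(1−ω_arm) = −66(0−ω_arm)  ⇒  98·ω_arm = 32  ⇒  ω_arm = 16/49
ω_out/ω_in = 16/49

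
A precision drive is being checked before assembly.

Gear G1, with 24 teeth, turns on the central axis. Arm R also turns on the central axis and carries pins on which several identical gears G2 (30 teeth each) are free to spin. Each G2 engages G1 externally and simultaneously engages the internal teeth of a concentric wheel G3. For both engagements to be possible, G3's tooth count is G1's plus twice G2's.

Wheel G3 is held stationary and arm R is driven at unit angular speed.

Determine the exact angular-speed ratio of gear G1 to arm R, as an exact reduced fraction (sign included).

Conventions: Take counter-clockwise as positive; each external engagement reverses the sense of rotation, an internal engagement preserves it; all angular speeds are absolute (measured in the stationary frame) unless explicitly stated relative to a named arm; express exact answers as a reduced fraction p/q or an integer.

topology: planetary set — G1 24T / G2 30T / G3 84T, arm = carrier (Willis)
ring teeth: 24 + 2·30 = 84
24(ω_sun−ω_arm) = −84(ω_ring−ω_arm),  ω_ring = 0, ω_arm = 1
ω_sun = 1 − (84/24)(0−1) = 9/2
ω_out/ω_in = 9/2

9/2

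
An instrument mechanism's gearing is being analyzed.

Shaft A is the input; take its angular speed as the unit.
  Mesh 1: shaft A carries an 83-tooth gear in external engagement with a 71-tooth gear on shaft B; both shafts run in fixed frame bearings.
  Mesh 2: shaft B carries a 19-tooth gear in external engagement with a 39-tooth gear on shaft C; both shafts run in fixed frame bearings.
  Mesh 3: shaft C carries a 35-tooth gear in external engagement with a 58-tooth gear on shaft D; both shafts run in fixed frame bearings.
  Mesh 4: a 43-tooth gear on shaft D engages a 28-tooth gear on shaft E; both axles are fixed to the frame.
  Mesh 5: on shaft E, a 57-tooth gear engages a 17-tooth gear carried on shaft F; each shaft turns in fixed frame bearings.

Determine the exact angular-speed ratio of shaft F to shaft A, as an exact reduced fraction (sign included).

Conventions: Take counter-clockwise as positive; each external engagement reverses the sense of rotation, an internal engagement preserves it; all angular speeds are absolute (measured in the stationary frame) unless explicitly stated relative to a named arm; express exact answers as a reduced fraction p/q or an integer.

-6442045/3640312

class = fixed-axis compound train [5 meshes; 5 ratios multiply, 5 sense flips]
mesh 1 [83T→71T]: running ratio 83/71, sense −
mesh 2 [19T→39T]: running ratio 1577/2769, sense +
mesh 3 [35T→58T]: running ratio 55195/160602, sense −
mesh 4 [43T→28T]: running ratio 339055/642408, sense +
mesh 5 [57T→17T]: running ratio 6442045/3640312, sense −
ω_out/ω_in = -6442045/3640312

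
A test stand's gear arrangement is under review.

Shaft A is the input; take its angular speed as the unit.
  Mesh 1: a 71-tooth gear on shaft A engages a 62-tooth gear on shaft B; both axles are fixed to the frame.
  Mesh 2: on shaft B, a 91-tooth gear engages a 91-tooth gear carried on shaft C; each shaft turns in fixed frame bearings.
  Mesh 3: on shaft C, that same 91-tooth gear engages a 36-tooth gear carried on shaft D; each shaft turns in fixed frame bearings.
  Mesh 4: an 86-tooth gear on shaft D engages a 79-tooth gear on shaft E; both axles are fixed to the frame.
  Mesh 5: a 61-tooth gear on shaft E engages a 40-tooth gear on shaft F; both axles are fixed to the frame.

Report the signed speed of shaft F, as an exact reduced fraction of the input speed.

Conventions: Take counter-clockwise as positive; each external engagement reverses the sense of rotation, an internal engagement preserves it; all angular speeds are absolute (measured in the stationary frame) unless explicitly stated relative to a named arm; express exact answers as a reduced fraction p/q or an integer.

5-mesh fixed-axis compound train (all bearings frame-fixed)
mesh 1 [71T→62T]: |ω|/ω_in = 1×71/62 = 71/62, sense flips to −
mesh 2 [91T→91T]: |ω|/ω_in = (71/62)×91/91 = 71/62, sense flips to +
mesh 3 [91T→36T]: |ω|/ω_in = (71/62)×91/36 = 6461/2232, sense flips to −
mesh 4 [86T→79T]: |ω|/ω_in = (6461/2232)×86/79 = 277823/88164, sense flips to +
mesh 5 [61T→40T]: |ω|/ω_in = (277823/88164)×61/40 = 16947203/3526560, sense flips to −
signed output speed (× input speed) = -16947203/3526560

-16947203/3526560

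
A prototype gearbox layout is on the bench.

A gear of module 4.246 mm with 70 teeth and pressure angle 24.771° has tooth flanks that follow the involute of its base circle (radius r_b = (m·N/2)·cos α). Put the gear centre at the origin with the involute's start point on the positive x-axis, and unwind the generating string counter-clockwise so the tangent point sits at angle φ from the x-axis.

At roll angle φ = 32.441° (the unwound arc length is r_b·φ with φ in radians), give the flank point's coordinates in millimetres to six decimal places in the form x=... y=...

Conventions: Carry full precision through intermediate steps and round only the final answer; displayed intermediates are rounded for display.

x=154.862750 y=7.905608

topology: single-mesh involute geometry — m = 4.246, N = 70
pitch radius r_p = m·N/2 = 4.246·70/2 = 148.610000
base radius r_b = r_p·cos α = 148.610000·cos 24.771° = 134.936344
roll angle φ = 32.441° = 0.56620226 rad
x = r_b·(cos φ + φ·sin φ) = 154.862750
y = r_b·(sin φ − φ·cos φ) = 7.905608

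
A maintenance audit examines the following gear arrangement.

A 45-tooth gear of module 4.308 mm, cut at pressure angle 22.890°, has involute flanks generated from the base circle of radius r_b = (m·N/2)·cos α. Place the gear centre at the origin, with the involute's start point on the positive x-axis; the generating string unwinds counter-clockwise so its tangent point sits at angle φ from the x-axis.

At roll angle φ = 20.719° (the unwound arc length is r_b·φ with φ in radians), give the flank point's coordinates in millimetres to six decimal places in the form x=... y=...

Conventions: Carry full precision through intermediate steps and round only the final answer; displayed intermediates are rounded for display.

single-mesh involute tooth geometry (45T wheel at module 4.308)
pitch radius r_p = m·N/2 = 4.308·45/2 = 96.930000
base radius r_b = r_p·cos α = 96.930000·cos 22.890° = 89.297083
roll angle φ = 20.719° = 0.36161477 rad
x = r_b·(cos φ + φ·sin φ) = 94.946075
y = r_b·(sin φ − φ·cos φ) = 1.389200

x=94.946075 y=1.389200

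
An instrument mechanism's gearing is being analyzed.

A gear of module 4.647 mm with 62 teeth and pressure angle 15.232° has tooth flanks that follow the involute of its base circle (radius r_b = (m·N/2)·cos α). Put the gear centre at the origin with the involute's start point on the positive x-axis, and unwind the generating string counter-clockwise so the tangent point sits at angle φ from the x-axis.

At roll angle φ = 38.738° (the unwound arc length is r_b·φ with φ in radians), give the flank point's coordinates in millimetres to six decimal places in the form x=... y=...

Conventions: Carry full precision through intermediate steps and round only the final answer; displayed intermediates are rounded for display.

x=167.225782 y=13.675453

topology: single-mesh involute geometry — m = 4.647, N = 62
pitch radius r_p = m·N/2 = 4.647·62/2 = 144.057000
base radius r_b = r_p·cos α = 144.057000·cos 15.232° = 138.996265
roll angle φ = 38.738° = 0.67610565 rad
x = r_b·(cos φ + φ·sin φ) = 167.225782
y = r_b·(sin φ − φ·cos φ) = 13.675453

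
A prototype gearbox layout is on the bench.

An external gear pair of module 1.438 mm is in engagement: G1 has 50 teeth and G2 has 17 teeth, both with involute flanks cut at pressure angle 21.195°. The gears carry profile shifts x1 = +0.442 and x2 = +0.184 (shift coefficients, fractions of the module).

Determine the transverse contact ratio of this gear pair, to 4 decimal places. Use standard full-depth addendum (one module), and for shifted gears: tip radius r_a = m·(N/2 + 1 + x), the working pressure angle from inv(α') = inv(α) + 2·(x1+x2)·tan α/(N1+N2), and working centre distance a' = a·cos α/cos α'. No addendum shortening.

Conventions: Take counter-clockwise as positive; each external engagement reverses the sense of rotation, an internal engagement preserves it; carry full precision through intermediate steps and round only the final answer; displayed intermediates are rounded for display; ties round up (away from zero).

class = single-mesh tooth geometry [involute pair 50T × 17T, m = 1.438]
base radii: r_b1 = 33.518175, r_b2 = 11.396180
tip radii: r_a1 = 38.023596, r_a2 = 13.925592
inv(α') = inv(21.195°) + 2·(+0.442+0.184)·tan α/(50+17) = 0.02509768  ⇒  α' = 23.63181°
a' = a·cos α / cos α' = 48.1730·cos 21.195°/cos 23.63181° = 49.025627
action lengths: √(r_a1²−r_b1²) = 17.953434, √(r_a2²−r_b2²) = 8.003075
base pitch p_b = π·m·cos α = 4.212018
CR = (17.953434 + 8.003075 − 49.025627·sin 23.63181°)/4.212018 = 1.496719
contact ratio ≈ 1.4967

1.4967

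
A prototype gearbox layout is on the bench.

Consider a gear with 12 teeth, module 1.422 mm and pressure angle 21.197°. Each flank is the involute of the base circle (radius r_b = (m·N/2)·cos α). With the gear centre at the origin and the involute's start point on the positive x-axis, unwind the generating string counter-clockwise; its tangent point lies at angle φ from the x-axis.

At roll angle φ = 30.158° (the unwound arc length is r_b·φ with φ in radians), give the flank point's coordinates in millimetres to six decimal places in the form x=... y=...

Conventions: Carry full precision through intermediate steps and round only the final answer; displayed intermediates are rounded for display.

class = single-mesh tooth geometry [base-circle involute, m = 1.422, 12T]
pitch radius r_p = m·N/2 = 1.422·12/2 = 8.532000
base radius r_b = r_p·cos α = 8.532000·cos 21.197° = 7.954748
roll angle φ = 30.158° = 0.52635640 rad
x = r_b·(cos φ + φ·sin φ) = 8.981527
y = r_b·(sin φ − φ·cos φ) = 0.376067

x=8.981527 y=0.376067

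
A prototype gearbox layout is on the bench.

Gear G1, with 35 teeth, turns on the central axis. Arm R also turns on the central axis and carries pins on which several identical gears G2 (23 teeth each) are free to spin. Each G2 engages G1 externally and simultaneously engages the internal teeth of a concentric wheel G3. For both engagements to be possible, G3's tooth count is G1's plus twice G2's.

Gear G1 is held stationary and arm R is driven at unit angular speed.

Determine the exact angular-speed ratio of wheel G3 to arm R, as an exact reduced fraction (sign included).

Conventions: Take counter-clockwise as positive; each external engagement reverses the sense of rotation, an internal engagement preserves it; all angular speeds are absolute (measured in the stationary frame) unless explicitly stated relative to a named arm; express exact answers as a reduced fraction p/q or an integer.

116/81

planetary set (35T centre, 23T on arm, 81T internal) — Willis relation
ring teeth: 35 + 2·23 = 81
35(ω_sun−ω_arm) = −81(ω_ring−ω_arm),  ω_sun = 0, ω_arm = 1
ω_ring = 1 − (35/81)(0−1) = 116/81
ω_out/ω_in = 116/81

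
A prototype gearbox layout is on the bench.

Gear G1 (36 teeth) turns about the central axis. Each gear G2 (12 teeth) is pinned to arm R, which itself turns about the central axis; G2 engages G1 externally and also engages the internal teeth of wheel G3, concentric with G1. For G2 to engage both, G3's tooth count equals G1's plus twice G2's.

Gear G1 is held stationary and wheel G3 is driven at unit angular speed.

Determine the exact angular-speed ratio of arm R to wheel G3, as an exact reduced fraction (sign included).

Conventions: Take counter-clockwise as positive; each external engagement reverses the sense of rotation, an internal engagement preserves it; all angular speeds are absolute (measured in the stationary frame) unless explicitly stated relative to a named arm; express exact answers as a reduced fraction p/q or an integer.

topology: planetary set — G1 36T / G2 12T / G3 60T, arm = carrier (Willis)
ring teeth: 36 + 2·12 = 60
36(ω_sun−ω_arm) = −60(ω_ring−ω_arm),  ω_sun = 0, ω_ring = 1
36(0−ω_arm) = −60(1−ω_arm)  ⇒  96·ω_arm = 60  ⇒  ω_arm = 5/8
ω_out/ω_in = 5/8

5/8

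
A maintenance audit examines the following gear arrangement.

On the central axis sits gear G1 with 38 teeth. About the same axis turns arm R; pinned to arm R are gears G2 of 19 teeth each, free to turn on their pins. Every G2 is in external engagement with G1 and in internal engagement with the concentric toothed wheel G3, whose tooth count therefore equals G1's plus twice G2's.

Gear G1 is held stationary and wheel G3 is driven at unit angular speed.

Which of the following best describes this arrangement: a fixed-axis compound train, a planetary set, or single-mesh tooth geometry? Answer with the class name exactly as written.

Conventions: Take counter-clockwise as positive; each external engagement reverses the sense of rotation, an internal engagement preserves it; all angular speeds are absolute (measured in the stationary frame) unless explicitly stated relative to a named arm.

planetary set

planetary set (38T centre, 19T on arm, 76T internal) — Willis relation
classification: planetary set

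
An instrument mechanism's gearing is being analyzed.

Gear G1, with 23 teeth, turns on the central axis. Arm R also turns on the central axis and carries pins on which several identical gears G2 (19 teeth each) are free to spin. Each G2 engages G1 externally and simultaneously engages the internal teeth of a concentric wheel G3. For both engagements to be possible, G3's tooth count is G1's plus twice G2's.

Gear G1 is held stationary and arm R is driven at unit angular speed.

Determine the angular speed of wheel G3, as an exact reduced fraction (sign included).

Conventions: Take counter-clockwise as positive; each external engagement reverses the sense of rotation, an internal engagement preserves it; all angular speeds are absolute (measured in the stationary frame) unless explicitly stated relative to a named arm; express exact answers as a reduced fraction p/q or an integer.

planetary set (23T centre, 19T on arm, 61T internal) — Willis relation
ring teeth: 23 + 2·19 = 61
23(ω_sun−ω_arm) = −61(ω_ring−ω_arm),  ω_sun = 0, ω_arm = 1
ω_ring = 1 − (23/61)(0−1) = 84/61
exact speed ratio = 84/61

84/61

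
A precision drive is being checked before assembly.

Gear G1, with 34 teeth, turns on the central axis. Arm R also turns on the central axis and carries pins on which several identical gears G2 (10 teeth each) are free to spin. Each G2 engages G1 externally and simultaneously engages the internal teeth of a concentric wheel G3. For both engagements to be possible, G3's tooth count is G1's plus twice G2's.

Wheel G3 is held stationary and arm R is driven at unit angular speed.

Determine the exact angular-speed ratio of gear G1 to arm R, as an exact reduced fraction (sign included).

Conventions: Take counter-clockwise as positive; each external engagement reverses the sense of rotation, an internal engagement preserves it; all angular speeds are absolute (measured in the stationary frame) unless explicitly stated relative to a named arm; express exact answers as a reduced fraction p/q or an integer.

44/17

planetary set (34T centre, 10T on arm, 54T internal) — Willis relation
ring teeth: 34 + 2·10 = 54
34(ω_sun−ω_arm) = −54(ω_ring−ω_arm),  ω_ring = 0, ω_arm = 1
ω_sun = 1 − (54/34)(0−1) = 44/17
ω_out/ω_in = 44/17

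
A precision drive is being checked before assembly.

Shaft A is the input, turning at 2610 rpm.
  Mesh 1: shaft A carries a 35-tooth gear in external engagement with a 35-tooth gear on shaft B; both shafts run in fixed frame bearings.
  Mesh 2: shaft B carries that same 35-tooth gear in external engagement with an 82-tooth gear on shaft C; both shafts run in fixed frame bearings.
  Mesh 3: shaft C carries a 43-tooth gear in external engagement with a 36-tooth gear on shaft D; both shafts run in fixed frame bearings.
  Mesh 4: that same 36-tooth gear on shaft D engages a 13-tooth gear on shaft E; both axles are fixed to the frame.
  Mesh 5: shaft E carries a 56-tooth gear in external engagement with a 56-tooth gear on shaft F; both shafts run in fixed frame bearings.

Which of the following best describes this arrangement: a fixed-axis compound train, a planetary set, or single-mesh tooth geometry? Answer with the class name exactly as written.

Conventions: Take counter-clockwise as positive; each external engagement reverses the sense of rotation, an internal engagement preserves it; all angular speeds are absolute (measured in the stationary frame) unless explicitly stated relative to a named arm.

fixed-axis compound train

class = fixed-axis compound train [5 meshes; 5 ratios multiply, 5 sense flips]
classification: fixed-axis compound train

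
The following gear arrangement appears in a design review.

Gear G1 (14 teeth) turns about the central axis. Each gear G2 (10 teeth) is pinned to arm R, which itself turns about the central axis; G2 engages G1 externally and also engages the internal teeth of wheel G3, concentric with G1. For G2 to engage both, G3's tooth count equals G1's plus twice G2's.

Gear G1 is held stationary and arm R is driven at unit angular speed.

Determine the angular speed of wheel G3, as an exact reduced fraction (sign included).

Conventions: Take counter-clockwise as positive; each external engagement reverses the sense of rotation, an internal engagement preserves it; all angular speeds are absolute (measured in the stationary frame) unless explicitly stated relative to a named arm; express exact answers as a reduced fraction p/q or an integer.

class = planetary set [G3 = 14+2·10 = 34; Willis about the carrier]
ring teeth: 14 + 2·10 = 34
14(ω_sun−ω_arm) = −34(ω_ring−ω_arm),  ω_sun = 0, ω_arm = 1
ω_ring = 1 − (14/34)(0−1) = 24/17
exact speed ratio = 24/17

24/17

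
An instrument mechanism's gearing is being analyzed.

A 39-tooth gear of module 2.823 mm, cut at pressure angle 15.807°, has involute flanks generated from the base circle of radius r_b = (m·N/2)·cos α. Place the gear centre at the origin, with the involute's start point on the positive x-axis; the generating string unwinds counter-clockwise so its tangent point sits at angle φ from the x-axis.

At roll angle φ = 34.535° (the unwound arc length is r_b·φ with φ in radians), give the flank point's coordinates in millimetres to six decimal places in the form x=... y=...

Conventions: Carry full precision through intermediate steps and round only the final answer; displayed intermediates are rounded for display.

recognized (one wheel, involute flank): single-mesh tooth geometry, m = 2.823, N = 39
pitch radius r_p = m·N/2 = 2.823·39/2 = 55.048500
base radius r_b = r_p·cos α = 55.048500·cos 15.807° = 52.966826
roll angle φ = 34.535° = 0.60274946 rad
x = r_b·(cos φ + φ·sin φ) = 61.732013
y = r_b·(sin φ − φ·cos φ) = 3.727625

x=61.732013 y=3.727625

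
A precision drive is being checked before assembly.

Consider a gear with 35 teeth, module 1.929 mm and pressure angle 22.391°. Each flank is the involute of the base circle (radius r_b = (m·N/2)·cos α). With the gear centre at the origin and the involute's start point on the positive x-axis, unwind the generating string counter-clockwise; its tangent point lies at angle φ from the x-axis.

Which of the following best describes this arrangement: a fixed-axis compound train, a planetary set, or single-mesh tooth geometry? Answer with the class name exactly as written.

single-mesh tooth geometry

class = single-mesh tooth geometry [base-circle involute, m = 1.929, 35T]
classification: single-mesh tooth geometry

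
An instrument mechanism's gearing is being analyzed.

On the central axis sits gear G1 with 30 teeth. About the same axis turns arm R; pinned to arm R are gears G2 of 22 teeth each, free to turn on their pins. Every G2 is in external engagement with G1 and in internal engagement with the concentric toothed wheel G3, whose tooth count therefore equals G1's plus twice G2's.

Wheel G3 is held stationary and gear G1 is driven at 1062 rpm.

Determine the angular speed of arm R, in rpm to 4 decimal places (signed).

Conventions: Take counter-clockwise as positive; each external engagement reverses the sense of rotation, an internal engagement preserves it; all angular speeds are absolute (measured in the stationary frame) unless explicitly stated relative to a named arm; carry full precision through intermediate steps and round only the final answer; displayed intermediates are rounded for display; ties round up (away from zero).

recognized (axles ride arm R): planetary set, 30/22/74 teeth
normalise by the input: solve with ω_sun = 1, then scale by 1062 rpm
ring teeth: 30 + 2·22 = 74
30(ω_sun−ω_arm) = −74(ω_ring−ω_arm),  ω_ring = 0, ω_sun = 1
30(1−ω_arm) = −74(0−ω_arm)  ⇒  104·ω_arm = 30  ⇒  ω_arm = 15/52
scale: ω_arm = 15/52 × 1062 rpm = +306.3462 rpm

+306.3462 rpm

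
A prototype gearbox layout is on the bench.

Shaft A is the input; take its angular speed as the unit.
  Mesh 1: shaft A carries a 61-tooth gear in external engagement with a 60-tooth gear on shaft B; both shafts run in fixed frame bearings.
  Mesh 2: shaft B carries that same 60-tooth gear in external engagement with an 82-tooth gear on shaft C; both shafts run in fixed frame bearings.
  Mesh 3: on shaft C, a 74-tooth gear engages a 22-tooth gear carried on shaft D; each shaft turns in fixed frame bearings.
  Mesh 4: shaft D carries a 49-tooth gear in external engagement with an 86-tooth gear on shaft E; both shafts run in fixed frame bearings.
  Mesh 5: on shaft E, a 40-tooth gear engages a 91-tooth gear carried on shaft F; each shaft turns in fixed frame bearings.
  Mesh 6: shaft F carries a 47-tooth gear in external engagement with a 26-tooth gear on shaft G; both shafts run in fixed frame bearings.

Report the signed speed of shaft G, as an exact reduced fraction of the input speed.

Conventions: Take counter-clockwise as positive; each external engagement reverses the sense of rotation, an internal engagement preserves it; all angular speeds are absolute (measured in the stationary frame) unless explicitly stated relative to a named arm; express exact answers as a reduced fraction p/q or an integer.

6-mesh fixed-axis compound train (all bearings frame-fixed)
mesh 1 [61T→60T]: |ω|/ω_in = 1×61/60 = 61/60, sense flips to −
mesh 2 [60T→82T]: |ω|/ω_in = (61/60)×60/82 = 61/82, sense flips to +
mesh 3 [74T→22T]: |ω|/ω_in = (61/82)×74/22 = 2257/902, sense flips to −
mesh 4 [49T→86T]: |ω|/ω_in = (2257/902)×49/86 = 110593/77572, sense flips to +
mesh 5 [40T→91T]: |ω|/ω_in = (110593/77572)×40/91 = 157990/252109, sense flips to −
mesh 6 [47T→26T]: |ω|/ω_in = (157990/252109)×47/26 = 3712765/3277417, sense flips to +
signed output speed (× input speed) = 3712765/3277417

3712765/3277417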